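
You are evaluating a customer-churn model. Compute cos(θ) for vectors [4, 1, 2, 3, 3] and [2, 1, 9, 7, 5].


A·B = 4·2 + 1·1 + 2·9 + 3·7 + 3·5 = 63
‖A‖ = √39 = 6.245, ‖B‖ = √160 = 12.6491
cos = 63/(√39·√160) = 63/√6240 = 0.7975

0.7975


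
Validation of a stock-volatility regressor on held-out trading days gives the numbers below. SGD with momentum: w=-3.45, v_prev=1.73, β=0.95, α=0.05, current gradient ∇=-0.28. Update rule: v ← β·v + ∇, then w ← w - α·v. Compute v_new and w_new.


v_new = 0.95·1.73 - 0.28 = 1.6435 - 0.28 = 1.3635
w_new = -3.45 - 0.05·1.3635 = -3.45 - 0.068175 = -3.518175

v_new=1.3635, w_new=-3.518175


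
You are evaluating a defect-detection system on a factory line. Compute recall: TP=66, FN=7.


Recall = TP/(TP+FN)
= 66/(66+7)
= 66/73 = 90.41%

90.41%


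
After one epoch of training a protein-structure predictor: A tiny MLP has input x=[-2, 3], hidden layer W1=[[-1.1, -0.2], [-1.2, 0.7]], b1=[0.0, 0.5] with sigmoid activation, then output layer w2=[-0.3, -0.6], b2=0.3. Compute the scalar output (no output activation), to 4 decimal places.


z1[0] = (-1.1)·(-2) + (-0.2)·(3) + 0.0 = 1.6
z1[1] = (-1.2)·(-2) + (0.7)·(3) + 0.5 = 5.0
h = sigmoid(z1) = [0.832, 0.9933]
output = (-0.3)·(0.832) + (-0.6)·(0.9933) + 0.3 = -0.5456

-0.5456


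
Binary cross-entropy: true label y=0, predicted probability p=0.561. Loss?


BCE = -[y·ln(p) + (1-y)·ln(1-p)]
= -0 - 1·ln(1-0.561)
= -ln(0.439) = 0.8233

0.8233


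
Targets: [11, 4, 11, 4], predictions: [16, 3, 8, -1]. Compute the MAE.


Absolute errors: |11-16|=5, |4-3|=1, |11-8|=3, |4+ 1|=5
Sum = 14
MAE = 14/4 = 7/2

7/2


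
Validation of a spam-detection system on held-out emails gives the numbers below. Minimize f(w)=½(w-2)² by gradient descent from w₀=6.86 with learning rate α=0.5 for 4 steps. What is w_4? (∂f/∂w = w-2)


step 1: grad = 6.86-2 = 4.86; w = 6.86 - 0.5·(4.86) = 4.43
step 2: grad = 4.43-2 = 2.43; w = 4.43 - 0.5·(2.43) = 3.215
step 3: grad = 3.215-2 = 1.215; w = 3.215 - 0.5·(1.215) = 2.6075
step 4: grad = 2.6075-2 = 0.6075; w = 2.6075 - 0.5·(0.6075) = 2.30375

2.30375


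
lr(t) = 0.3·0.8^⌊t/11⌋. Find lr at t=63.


n_drops = ⌊63/11⌋ = 5
lr = 0.3·0.8^5 = 0.3·0.32768 = 0.098304

0.098304


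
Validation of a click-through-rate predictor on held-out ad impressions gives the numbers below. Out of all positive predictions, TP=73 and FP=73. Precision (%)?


Precision = TP/(TP+FP)
= 73/(73+73)
= 73/146 = 50.0%

50.0%


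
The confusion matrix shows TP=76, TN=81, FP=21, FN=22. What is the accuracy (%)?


Accuracy = (TP+TN)/(TP+TN+FP+FN)
= (76+81)/(200)
= 157/200 = 78.5%

78.5%


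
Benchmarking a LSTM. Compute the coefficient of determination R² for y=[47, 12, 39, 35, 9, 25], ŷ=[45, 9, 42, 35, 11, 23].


ȳ = 27.8333
SS_res = Σ(y-ŷ)² = 30
SS_tot = Σ(y-ȳ)² = 1156.83
R² = 1 - SS_res/SS_tot = 1 - 0.0259 = 0.9741

0.9741


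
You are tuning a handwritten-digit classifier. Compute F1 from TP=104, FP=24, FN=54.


Precision = 104/128 = 0.8125
Recall = 104/158 = 0.6582
F1 = 2·P·R/(P+R) = 2·TP/(2·TP+FP+FN) = 208/(208+24+54) = 208/286 = 0.7273

0.7273


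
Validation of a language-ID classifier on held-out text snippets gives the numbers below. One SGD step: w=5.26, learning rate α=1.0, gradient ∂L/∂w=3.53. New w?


w_new = w - α·∇
= 5.26 - 1.0·3.53
= 5.26 - 3.53
= 1.73

1.73


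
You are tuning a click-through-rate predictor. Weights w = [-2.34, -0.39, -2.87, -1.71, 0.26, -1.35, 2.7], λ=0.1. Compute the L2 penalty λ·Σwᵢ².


‖w‖₂² = (-2.34)² + (-0.39)² + (-2.87)² + (-1.71)² + (0.26)² + (-1.35)² + (2.7)²
     = 5.4756 + 0.1521 + 8.2369 + 2.9241 + 0.0676 + 1.8225 + 7.29
     = 25.9688
λ·‖w‖₂² = 0.1·25.9688 = 2.59688

2.59688


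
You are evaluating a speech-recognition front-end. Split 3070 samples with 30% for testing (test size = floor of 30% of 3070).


Test = ⌊3070·30/100⌋ = 921
Train = 3070 - 921 = 2149

Train: 2149, Test: 921


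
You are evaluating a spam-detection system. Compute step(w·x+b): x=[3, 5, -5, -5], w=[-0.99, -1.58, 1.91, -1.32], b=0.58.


z = (3)·(-0.99) + (5)·(-1.58) + (-5)·(1.91) + (-5)·(-1.32) + 0.58
  = -13.24
step(z) = 0 (z<0)

0


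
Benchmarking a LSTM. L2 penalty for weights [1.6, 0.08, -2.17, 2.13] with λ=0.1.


‖w‖₂² = (1.6)² + (0.08)² + (-2.17)² + (2.13)²
     = 2.56 + 0.0064 + 4.7089 + 4.5369
     = 11.8122
λ·‖w‖₂² = 0.1·11.8122 = 1.18122

1.18122


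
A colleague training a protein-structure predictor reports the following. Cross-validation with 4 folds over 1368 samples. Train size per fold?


Fold size = 1368/4 = 342
Training per fold = 1368 - 342 = 1026

1026


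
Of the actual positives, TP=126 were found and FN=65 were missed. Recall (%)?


Recall = TP/(TP+FN)
= 126/(126+65)
= 126/191 = 65.97%

65.97%


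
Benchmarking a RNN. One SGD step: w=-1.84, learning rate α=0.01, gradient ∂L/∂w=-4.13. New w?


w_new = w - α·∇
= -1.84 - 0.01·-4.13
= -1.84 + 0.0413
= -1.7987

-1.7987


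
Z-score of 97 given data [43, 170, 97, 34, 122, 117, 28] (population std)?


μ = 87.2857, σ = 49.7701
z = (97 - 87.2857)/49.7701 = 0.1952

0.1952


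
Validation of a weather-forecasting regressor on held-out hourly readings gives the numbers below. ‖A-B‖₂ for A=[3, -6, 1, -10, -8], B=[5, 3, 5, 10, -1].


d = √((3-5)² + (-6-3)² + (1-5)² + (-10-10)² + (-8+ 1)²)
  = √(4 + 81 + 16 + 400 + 49)
  = √550 = 23.4521

23.4521


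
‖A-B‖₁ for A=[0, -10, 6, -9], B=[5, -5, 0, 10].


d = |0-5| + |-10+ 5| + |6-0| + |-9-10|
  = 5 + 5 + 6 + 19
  = 35

35


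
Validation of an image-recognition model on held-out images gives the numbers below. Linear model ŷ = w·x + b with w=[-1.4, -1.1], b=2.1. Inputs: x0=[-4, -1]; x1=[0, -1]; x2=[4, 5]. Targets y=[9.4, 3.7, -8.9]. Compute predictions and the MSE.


ŷ0 = (-1.4)·(-4) + (-1.1)·(-1) + 2.1 = 8.8
ŷ1 = (-1.4)·(0) + (-1.1)·(-1) + 2.1 = 3.2
ŷ2 = (-1.4)·(4) + (-1.1)·(5) + 2.1 = -9.0
errors² = [0.36, 0.25, 0.01]
MSE = 0.6200/3 = 0.2067

0.2067


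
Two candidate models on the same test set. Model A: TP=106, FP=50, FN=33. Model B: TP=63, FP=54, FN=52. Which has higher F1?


Model A: P=106/156=0.6795, R=106/139=0.7626, F1=2PR/(P+R)=2TP/(2TP+FP+FN)=212/295=0.7186
Model B: P=63/117=0.5385, R=63/115=0.5478, F1=2PR/(P+R)=2TP/(2TP+FP+FN)=126/232=0.5431
0.7186 > 0.5431 → Model A

Model A


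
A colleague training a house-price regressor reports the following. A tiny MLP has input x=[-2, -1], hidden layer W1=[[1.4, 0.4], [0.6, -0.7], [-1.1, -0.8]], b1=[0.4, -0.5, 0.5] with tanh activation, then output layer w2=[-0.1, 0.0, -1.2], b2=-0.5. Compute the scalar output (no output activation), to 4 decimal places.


z1[0] = (1.4)·(-2) + (0.4)·(-1) + 0.4 = -2.8
z1[1] = (0.6)·(-2) + (-0.7)·(-1) - 0.5 = -1.0
z1[2] = (-1.1)·(-2) + (-0.8)·(-1) + 0.5 = 3.5
h = tanh(z1) = [-0.9926, -0.7616, 0.9982]
output = (-0.1)·(-0.9926) + (0.0)·(-0.7616) + (-1.2)·(0.9982) - 0.5 = -1.5986

-1.5986


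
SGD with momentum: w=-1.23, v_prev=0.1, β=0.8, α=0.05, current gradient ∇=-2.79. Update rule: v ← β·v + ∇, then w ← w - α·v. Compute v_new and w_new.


v_new = 0.8·0.1 - 2.79 = 0.08 - 2.79 = -2.71
w_new = -1.23 - 0.05·-2.71 = -1.23 + 0.1355 = -1.0945

v_new=-2.71, w_new=-1.0945


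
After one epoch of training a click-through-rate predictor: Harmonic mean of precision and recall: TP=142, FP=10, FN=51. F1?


Precision = 142/152 = 0.9342
Recall = 142/193 = 0.7358
F1 = 2·P·R/(P+R) = 2·TP/(2·TP+FP+FN) = 284/(284+10+51) = 284/345 = 0.8232

0.8232


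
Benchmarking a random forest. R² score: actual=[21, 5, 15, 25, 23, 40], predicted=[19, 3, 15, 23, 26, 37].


ȳ = 21.5
SS_res = Σ(y-ŷ)² = 30
SS_tot = Σ(y-ȳ)² = 671.5
R² = 1 - SS_res/SS_tot = 1 - 0.0447 = 0.9553

0.9553


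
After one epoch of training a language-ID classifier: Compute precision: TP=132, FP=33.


Precision = TP/(TP+FP)
= 132/(132+33)
= 132/165 = 80.0%

80.0%


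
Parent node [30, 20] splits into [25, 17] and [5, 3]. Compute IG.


Parent = [30, 20], H_parent = 0.971
H_left = 0.9737 (n=42), H_right = 0.9544 (n=8)
H_children = (42/50)·0.9737 + (8/50)·0.9544 = 0.9706
IG = 0.971 - 0.9706 = 0.0004

0.0004


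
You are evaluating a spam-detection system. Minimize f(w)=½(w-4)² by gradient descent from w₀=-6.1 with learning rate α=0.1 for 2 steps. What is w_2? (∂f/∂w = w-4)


step 1: grad = -6.1-4 = -10.1; w = -6.1 - 0.1·(-10.1) = -5.09
step 2: grad = -5.09-4 = -9.09; w = -5.09 - 0.1·(-9.09) = -4.181

-4.181


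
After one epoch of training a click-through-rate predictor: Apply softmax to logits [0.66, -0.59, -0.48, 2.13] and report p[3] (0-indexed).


Exponentials: e^0.66=1.9348, e^-0.59=0.5543, e^-0.48=0.6188, e^2.13=8.4149
Sum = 11.5228
Softmax = [0.1679, 0.0481, 0.0537, 0.7303]
p[3] = 8.4149/11.5228 = 0.7303

0.7303


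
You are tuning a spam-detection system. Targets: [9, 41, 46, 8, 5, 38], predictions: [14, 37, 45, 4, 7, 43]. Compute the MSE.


Squared errors: (9-14)²=25, (41-37)²=16, (46-45)²=1, (8-4)²=16, (5-7)²=4, (38-43)²=25
Sum = 87
MSE = 87/6 = 29/2

29/2


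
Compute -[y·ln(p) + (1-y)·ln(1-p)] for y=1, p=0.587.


BCE = -[y·ln(p) + (1-y)·ln(1-p)]
= -1·ln(0.587) - 0
= -ln(0.587) = 0.5327

0.5327


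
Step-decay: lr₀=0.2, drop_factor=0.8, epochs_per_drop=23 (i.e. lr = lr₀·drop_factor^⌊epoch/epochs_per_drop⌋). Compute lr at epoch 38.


n_drops = ⌊38/23⌋ = 1
lr = 0.2·0.8^1 = 0.2·0.8 = 0.16

0.16


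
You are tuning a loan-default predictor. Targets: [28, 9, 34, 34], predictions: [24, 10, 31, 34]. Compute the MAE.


Absolute errors: |28-24|=4, |9-10|=1, |34-31|=3, |34-34|=0
Sum = 8
MAE = 8/4 = 2

2


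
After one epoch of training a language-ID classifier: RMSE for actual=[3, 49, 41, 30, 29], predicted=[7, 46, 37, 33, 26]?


MSE = 59/5 = 11.8
RMSE = √(59/5) = 3.4351

3.4351


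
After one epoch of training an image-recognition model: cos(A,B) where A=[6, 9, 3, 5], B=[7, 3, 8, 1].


A·B = 6·7 + 9·3 + 3·8 + 5·1 = 98
‖A‖ = √151 = 12.2882, ‖B‖ = √123 = 11.0905
cos = 98/(√151·√123) = 98/√18573 = 0.7191

0.7191


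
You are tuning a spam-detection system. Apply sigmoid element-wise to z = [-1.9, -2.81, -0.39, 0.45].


σ(-1.9) = 1/(1+e^1.9) = 0.1301
σ(-2.81) = 1/(1+e^2.81) = 0.0568
σ(-0.39) = 1/(1+e^0.39) = 0.4037
σ(0.45) = 1/(1+e^-0.45) = 0.6106
result = [0.1301, 0.0568, 0.4037, 0.6106]

[0.1301, 0.0568, 0.4037, 0.6106]


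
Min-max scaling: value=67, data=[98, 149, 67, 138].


min=67, max=149
(67-67)/(149-67) = 0/82 = 0.0

0.0


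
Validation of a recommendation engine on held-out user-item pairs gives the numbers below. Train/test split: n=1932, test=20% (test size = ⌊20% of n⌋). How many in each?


Test = ⌊1932·20/100⌋ = 386
Train = 1932 - 386 = 1546

Train: 1546, Test: 386


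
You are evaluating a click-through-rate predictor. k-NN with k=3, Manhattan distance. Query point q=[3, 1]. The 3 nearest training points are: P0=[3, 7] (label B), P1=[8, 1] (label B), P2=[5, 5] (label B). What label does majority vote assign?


d(q,P0) = 6  (label B)
d(q,P1) = 5  (label B)
d(q,P2) = 6  (label B)
Votes: A=0, B=3
Majority → B

B


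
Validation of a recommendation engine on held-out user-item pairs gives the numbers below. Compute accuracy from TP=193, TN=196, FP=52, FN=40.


Accuracy = (TP+TN)/(TP+TN+FP+FN)
= (193+196)/(481)
= 389/481 = 80.87%

80.87%


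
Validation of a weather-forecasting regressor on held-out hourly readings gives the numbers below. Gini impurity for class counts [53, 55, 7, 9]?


Probabilities: [53/124, 55/124, 7/124, 9/124] ≈ [0.4274, 0.4435, 0.0565, 0.0726]
Σpᵢ² = (2809 + 3025 + 49 + 81)/124² = 5964/15376
Gini = 1 - Σpᵢ² = 1 - 5964/15376 = 0.6121

0.6121


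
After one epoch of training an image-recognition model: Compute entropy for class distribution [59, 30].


Probabilities: [59/89, 30/89] ≈ [0.6629, 0.3371]
H = -((59/89)·log₂(59/89) + (30/89)·log₂(30/89))
  = 0.922 bits

0.922 bits


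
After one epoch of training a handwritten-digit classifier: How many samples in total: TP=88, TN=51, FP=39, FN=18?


Total = TP + TN + FP + FN
= 88 + 51 + 39 + 18
= 196
(Predicted positive: 127, predicted negative: 69)

196


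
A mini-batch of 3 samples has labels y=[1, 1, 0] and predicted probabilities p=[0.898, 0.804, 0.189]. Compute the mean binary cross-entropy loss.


L[0] = -ln(0.898) = 0.1076
L[1] = -ln(0.804) = 0.2182
L[2] = -ln(1-0.189) = -ln(0.811) = 0.2095
mean = (0.1076 + 0.2182 + 0.2095)/3 = 0.1784

0.1784


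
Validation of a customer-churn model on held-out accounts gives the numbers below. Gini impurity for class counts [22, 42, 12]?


Probabilities: [22/76, 42/76, 12/76] ≈ [0.2895, 0.5526, 0.1579]
Σpᵢ² = (484 + 1764 + 144)/76² = 2392/5776
Gini = 1 - Σpᵢ² = 1 - 2392/5776 = 0.5859

0.5859


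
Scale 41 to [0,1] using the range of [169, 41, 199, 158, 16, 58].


min=16, max=199
(41-16)/(199-16) = 25/183 = 0.1366

0.1366


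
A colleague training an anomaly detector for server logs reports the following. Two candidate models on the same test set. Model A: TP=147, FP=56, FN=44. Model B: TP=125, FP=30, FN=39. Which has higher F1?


Model A: P=147/203=0.7241, R=147/191=0.7696, F1=2PR/(P+R)=2TP/(2TP+FP+FN)=294/394=0.7462
Model B: P=125/155=0.8065, R=125/164=0.7622, F1=2PR/(P+R)=2TP/(2TP+FP+FN)=250/319=0.7837
0.7462 < 0.7837 → Model B

Model B


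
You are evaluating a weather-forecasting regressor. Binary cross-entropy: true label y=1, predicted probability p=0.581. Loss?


BCE = -[y·ln(p) + (1-y)·ln(1-p)]
= -1·ln(0.581) - 0
= -ln(0.581) = 0.543

0.543


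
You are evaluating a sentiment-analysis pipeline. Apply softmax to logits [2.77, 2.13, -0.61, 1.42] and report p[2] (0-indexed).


Exponentials: e^2.77=15.9586, e^2.13=8.4149, e^-0.61=0.5434, e^1.42=4.1371
Sum = 29.054
Softmax = [0.5493, 0.2896, 0.0187, 0.1424]
p[2] = 0.5434/29.054 = 0.0187

0.0187


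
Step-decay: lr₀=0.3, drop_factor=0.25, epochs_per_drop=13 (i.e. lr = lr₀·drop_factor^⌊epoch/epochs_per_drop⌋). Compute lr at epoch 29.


n_drops = ⌊29/13⌋ = 2
lr = 0.3·0.25^2 = 0.3·0.0625 = 0.01875

0.01875


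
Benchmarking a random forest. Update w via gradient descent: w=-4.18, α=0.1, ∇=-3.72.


w_new = w - α·∇
= -4.18 - 0.1·-3.72
= -4.18 + 0.372
= -3.808

-3.808


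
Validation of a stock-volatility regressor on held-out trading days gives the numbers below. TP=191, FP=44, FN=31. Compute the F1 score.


Precision = 191/235 = 0.8128
Recall = 191/222 = 0.8604
F1 = 2·P·R/(P+R) = 2·TP/(2·TP+FP+FN) = 382/(382+44+31) = 382/457 = 0.8359

0.8359


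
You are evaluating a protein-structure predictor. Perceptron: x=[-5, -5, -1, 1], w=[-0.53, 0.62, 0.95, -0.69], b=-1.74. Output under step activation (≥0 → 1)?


z = (-5)·(-0.53) + (-5)·(0.62) + (-1)·(0.95) + (1)·(-0.69) - 1.74
  = -3.83
step(z) = 0 (z<0)

0


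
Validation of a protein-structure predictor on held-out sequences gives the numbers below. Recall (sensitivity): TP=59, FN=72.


Recall = TP/(TP+FN)
= 59/(59+72)
= 59/131 = 45.04%

45.04%


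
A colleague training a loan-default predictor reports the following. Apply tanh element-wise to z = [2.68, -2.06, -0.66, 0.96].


tanh(2.68) = 0.9906
tanh(-2.06) = -0.968
tanh(-0.66) = -0.5784
tanh(0.96) = 0.7443
result = [0.9906, -0.968, -0.5784, 0.7443]

[0.9906, -0.968, -0.5784, 0.7443]


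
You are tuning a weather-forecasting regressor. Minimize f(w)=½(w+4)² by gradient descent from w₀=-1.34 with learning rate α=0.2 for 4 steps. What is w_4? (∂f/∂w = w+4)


step 1: grad = -1.34+4 = 2.66; w = -1.34 - 0.2·(2.66) = -1.872
step 2: grad = -1.872+4 = 2.128; w = -1.872 - 0.2·(2.128) = -2.2976
step 3: grad = -2.2976+4 = 1.7024; w = -2.2976 - 0.2·(1.7024) = -2.63808
step 4: grad = -2.63808+4 = 1.36192; w = -2.63808 - 0.2·(1.36192) = -2.910464

-2.910464


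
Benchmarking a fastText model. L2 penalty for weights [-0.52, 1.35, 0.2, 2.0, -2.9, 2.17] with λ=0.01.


‖w‖₂² = (-0.52)² + (1.35)² + (0.2)² + (2.0)² + (-2.9)² + (2.17)²
     = 0.2704 + 1.8225 + 0.04 + 4 + 8.41 + 4.7089
     = 19.2518
λ·‖w‖₂² = 0.01·19.2518 = 0.192518

0.192518


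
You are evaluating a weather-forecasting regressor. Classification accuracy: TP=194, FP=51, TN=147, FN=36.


Accuracy = (TP+TN)/(TP+TN+FP+FN)
= (194+147)/(428)
= 341/428 = 79.67%

79.67%


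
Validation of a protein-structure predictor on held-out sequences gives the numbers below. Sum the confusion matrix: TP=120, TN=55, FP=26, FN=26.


Total = TP + TN + FP + FN
= 120 + 55 + 26 + 26
= 227
(Predicted positive: 146, predicted negative: 81)

227


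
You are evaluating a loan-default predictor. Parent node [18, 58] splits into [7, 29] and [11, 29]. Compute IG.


Parent = [18, 58], H_parent = 0.7897
H_left = 0.7107 (n=36), H_right = 0.8485 (n=40)
H_children = (36/76)·0.7107 + (40/76)·0.8485 = 0.7832
IG = 0.7897 - 0.7832 = 0.0065

0.0065


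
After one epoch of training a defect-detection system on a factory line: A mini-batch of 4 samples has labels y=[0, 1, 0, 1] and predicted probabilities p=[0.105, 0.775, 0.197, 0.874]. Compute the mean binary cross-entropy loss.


L[0] = -ln(1-0.105) = -ln(0.895) = 0.1109
L[1] = -ln(0.775) = 0.2549
L[2] = -ln(1-0.197) = -ln(0.803) = 0.2194
L[3] = -ln(0.874) = 0.1347
mean = (0.1109 + 0.2549 + 0.2194 + 0.1347)/4 = 0.18

0.18


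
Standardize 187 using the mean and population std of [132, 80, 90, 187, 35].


μ = 104.8, σ = 51.3864
z = (187 - 104.8)/51.3864 = 1.5996

1.5996


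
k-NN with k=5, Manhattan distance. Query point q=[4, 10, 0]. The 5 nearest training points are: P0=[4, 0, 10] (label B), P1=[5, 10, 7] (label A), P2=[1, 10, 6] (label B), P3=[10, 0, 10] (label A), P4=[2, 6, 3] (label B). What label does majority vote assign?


d(q,P0) = 20  (label B)
d(q,P1) = 8  (label A)
d(q,P2) = 9  (label B)
d(q,P3) = 26  (label A)
d(q,P4) = 9  (label B)
Votes: A=2, B=3
Majority → B

B


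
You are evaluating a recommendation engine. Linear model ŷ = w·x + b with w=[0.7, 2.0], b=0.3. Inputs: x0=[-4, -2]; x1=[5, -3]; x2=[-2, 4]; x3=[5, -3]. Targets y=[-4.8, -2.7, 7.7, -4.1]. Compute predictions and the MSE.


ŷ0 = (0.7)·(-4) + (2.0)·(-2) + 0.3 = -6.5
ŷ1 = (0.7)·(5) + (2.0)·(-3) + 0.3 = -2.2
ŷ2 = (0.7)·(-2) + (2.0)·(4) + 0.3 = 6.9
ŷ3 = (0.7)·(5) + (2.0)·(-3) + 0.3 = -2.2
errors² = [2.89, 0.25, 0.64, 3.61]
MSE = 7.3900/4 = 1.8475

1.8475


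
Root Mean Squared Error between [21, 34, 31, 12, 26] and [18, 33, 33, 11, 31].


MSE = 40/5 = 8
RMSE = √(40/5) = 2.8284

2.8284


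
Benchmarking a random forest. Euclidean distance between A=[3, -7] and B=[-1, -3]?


d = √((3+ 1)² + (-7+ 3)²)
  = √(16 + 16)
  = √32 = 5.6569

5.6569


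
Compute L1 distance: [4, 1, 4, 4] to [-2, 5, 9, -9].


d = |4+ 2| + |1-5| + |4-9| + |4+ 9|
  = 6 + 4 + 5 + 13
  = 28

28


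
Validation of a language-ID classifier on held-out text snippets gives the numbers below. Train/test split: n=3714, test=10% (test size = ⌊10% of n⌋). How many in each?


Test = ⌊3714·10/100⌋ = 371
Train = 3714 - 371 = 3343

Train: 3343, Test: 371


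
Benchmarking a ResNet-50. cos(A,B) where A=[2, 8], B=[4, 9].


A·B = 2·4 + 8·9 = 80
‖A‖ = √68 = 8.2462, ‖B‖ = √97 = 9.8489
cos = 80/(√68·√97) = 80/√6596 = 0.985

0.985


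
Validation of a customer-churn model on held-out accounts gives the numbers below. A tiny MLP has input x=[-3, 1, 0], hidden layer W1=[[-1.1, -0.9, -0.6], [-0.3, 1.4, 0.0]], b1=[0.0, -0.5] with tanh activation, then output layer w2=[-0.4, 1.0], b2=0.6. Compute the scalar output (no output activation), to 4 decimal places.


z1[0] = (-1.1)·(-3) + (-0.9)·(1) + (-0.6)·(0) + 0.0 = 2.4
z1[1] = (-0.3)·(-3) + (1.4)·(1) + (0.0)·(0) - 0.5 = 1.8
h = tanh(z1) = [0.9837, 0.9468]
output = (-0.4)·(0.9837) + (1.0)·(0.9468) + 0.6 = 1.1533

1.1533


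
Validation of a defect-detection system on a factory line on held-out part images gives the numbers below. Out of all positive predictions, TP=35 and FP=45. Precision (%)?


Precision = TP/(TP+FP)
= 35/(35+45)
= 35/80 = 43.75%

43.75%


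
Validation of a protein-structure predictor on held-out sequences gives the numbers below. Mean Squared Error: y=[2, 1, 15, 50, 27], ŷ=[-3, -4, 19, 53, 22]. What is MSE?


Squared errors: (2+ 3)²=25, (1+ 4)²=25, (15-19)²=16, (50-53)²=9, (27-22)²=25
Sum = 100
MSE = 100/5 = 20

20


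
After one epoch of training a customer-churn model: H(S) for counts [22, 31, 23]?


Probabilities: [22/76, 31/76, 23/76] ≈ [0.2895, 0.4079, 0.3026]
H = -((22/76)·log₂(22/76) + (31/76)·log₂(31/76) + (23/76)·log₂(23/76))
  = 1.5673 bits

1.5673 bits


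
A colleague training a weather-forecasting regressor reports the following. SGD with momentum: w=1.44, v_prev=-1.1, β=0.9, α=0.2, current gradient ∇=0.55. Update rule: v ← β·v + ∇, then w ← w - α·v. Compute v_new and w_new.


v_new = 0.9·-1.1 + 0.55 = -0.99 + 0.55 = -0.44
w_new = 1.44 - 0.2·-0.44 = 1.44 + 0.088 = 1.528

v_new=-0.44, w_new=1.528


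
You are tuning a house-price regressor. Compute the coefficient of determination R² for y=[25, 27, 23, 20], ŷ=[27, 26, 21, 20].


ȳ = 23.75
SS_res = Σ(y-ŷ)² = 9
SS_tot = Σ(y-ȳ)² = 26.75
R² = 1 - SS_res/SS_tot = 1 - 0.3364 = 0.6636

0.6636


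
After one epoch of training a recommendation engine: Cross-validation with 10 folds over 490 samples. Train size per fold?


Fold size = 490/10 = 49
Training per fold = 490 - 49 = 441

441


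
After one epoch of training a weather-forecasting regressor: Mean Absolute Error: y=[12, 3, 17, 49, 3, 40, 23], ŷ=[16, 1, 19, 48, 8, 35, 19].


Absolute errors: |12-16|=4, |3-1|=2, |17-19|=2, |49-48|=1, |3-8|=5, |40-35|=5, |23-19|=4
Sum = 23
MAE = 23/7 = 23/7

23/7


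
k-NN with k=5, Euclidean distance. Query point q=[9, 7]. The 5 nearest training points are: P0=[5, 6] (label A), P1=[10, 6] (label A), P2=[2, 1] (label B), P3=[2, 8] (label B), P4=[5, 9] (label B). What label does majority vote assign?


d(q,P0) = 4.1231  (label A)
d(q,P1) = 1.4142  (label A)
d(q,P2) = 9.2195  (label B)
d(q,P3) = 7.0711  (label B)
d(q,P4) = 4.4721  (label B)
Votes: A=2, B=3
Majority → B

B


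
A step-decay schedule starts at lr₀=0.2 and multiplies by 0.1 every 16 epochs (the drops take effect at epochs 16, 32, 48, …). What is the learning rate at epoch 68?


n_drops = ⌊68/16⌋ = 4
lr = 0.2·0.1^4 = 0.2·0.0001 = 0.00002

0.00002


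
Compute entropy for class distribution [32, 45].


Probabilities: [32/77, 45/77] ≈ [0.4156, 0.5844]
H = -((32/77)·log₂(32/77) + (45/77)·log₂(45/77))
  = 0.9793 bits

0.9793 bits


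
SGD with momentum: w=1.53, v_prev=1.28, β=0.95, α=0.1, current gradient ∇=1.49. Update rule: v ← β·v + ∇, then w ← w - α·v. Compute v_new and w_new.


v_new = 0.95·1.28 + 1.49 = 1.216 + 1.49 = 2.706
w_new = 1.53 - 0.1·2.706 = 1.53 - 0.2706 = 1.2594

v_new=2.706, w_new=1.2594


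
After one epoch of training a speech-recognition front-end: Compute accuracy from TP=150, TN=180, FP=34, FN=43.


Accuracy = (TP+TN)/(TP+TN+FP+FN)
= (150+180)/(407)
= 330/407 = 81.08%

81.08%


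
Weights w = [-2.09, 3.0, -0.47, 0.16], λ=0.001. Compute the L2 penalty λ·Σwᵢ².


‖w‖₂² = (-2.09)² + (3.0)² + (-0.47)² + (0.16)²
     = 4.3681 + 9 + 0.2209 + 0.0256
     = 13.6146
λ·‖w‖₂² = 0.001·13.6146 = 0.013615

0.013615


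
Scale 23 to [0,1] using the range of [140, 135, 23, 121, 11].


min=11, max=140
(23-11)/(140-11) = 12/129 = 0.093

0.093


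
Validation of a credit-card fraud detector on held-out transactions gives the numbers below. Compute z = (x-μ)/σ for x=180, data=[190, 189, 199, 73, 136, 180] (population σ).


μ = 161.1667, σ = 44.3449
z = (180 - 161.1667)/44.3449 = 0.4247

0.4247


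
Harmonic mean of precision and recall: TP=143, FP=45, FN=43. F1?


Precision = 143/188 = 0.7606
Recall = 143/186 = 0.7688
F1 = 2·P·R/(P+R) = 2·TP/(2·TP+FP+FN) = 286/(286+45+43) = 286/374 = 0.7647

0.7647


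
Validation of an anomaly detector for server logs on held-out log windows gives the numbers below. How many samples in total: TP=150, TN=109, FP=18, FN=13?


Total = TP + TN + FP + FN
= 150 + 109 + 18 + 13
= 290
(Predicted positive: 168, predicted negative: 122)

290


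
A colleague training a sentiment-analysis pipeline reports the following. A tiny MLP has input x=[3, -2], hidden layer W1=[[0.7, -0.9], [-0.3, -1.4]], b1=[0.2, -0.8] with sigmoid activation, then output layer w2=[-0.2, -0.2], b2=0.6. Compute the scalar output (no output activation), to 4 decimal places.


z1[0] = (0.7)·(3) + (-0.9)·(-2) + 0.2 = 4.1
z1[1] = (-0.3)·(3) + (-1.4)·(-2) - 0.8 = 1.1
h = sigmoid(z1) = [0.9837, 0.7503]
output = (-0.2)·(0.9837) + (-0.2)·(0.7503) + 0.6 = 0.2532

0.2532


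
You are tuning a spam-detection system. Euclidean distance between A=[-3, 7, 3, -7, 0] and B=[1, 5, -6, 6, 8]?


d = √((-3-1)² + (7-5)² + (3+ 6)² + (-7-6)² + (0-8)²)
  = √(16 + 4 + 81 + 169 + 64)
  = √334 = 18.2757

18.2757


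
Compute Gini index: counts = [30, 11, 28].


Probabilities: [30/69, 11/69, 28/69] ≈ [0.4348, 0.1594, 0.4058]
Σpᵢ² = (900 + 121 + 784)/69² = 1805/4761
Gini = 1 - Σpᵢ² = 1 - 1805/4761 = 0.6209

0.6209


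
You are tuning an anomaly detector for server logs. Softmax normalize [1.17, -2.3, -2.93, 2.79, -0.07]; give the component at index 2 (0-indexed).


Exponentials: e^1.17=3.222, e^-2.3=0.1003, e^-2.93=0.0534, e^2.79=16.281, e^-0.07=0.9324
Sum = 20.5891
Softmax = [0.1565, 0.0049, 0.0026, 0.7908, 0.0453]
p[2] = 0.0534/20.5891 = 0.0026

0.0026


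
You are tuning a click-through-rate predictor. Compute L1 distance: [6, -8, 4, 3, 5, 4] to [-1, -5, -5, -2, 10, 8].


d = |6+ 1| + |-8+ 5| + |4+ 5| + |3+ 2| + |5-10| + |4-8|
  = 7 + 3 + 9 + 5 + 5 + 4
  = 33

33


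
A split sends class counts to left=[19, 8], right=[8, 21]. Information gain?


Parent = [27, 29], H_parent = 0.9991
H_left = 0.8767 (n=27), H_right = 0.8498 (n=29)
H_children = (27/56)·0.8767 + (29/56)·0.8498 = 0.8628
IG = 0.9991 - 0.8628 = 0.1363

0.1363


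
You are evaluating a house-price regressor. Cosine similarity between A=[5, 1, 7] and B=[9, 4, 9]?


A·B = 5·9 + 1·4 + 7·9 = 112
‖A‖ = √75 = 8.6603, ‖B‖ = √178 = 13.3417
cos = 112/(√75·√178) = 112/√13350 = 0.9693

0.9693


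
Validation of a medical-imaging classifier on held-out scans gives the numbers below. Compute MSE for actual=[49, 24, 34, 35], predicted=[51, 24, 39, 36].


Squared errors: (49-51)²=4, (24-24)²=0, (34-39)²=25, (35-36)²=1
Sum = 30
MSE = 30/4 = 15/2

15/2


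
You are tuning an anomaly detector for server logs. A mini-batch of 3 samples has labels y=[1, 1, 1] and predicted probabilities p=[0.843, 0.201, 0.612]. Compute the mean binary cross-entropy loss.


L[0] = -ln(0.843) = 0.1708
L[1] = -ln(0.201) = 1.6045
L[2] = -ln(0.612) = 0.491
mean = (0.1708 + 1.6045 + 0.491)/3 = 0.7554

0.7554


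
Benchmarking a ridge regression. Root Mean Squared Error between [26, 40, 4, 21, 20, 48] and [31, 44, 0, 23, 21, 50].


MSE = 66/6 = 11
RMSE = √(66/6) = 3.3166

3.3166


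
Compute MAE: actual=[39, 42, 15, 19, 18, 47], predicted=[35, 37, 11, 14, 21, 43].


Absolute errors: |39-35|=4, |42-37|=5, |15-11|=4, |19-14|=5, |18-21|=3, |47-43|=4
Sum = 25
MAE = 25/6 = 25/6

25/6


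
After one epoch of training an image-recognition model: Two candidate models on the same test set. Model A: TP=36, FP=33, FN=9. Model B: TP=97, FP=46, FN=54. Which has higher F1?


Model A: P=36/69=0.5217, R=36/45=0.8, F1=2PR/(P+R)=2TP/(2TP+FP+FN)=72/114=0.6316
Model B: P=97/143=0.6783, R=97/151=0.6424, F1=2PR/(P+R)=2TP/(2TP+FP+FN)=194/294=0.6599
0.6316 < 0.6599 → Model B

Model B


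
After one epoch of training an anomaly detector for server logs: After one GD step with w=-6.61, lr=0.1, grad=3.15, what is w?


w_new = w - α·∇
= -6.61 - 0.1·3.15
= -6.61 - 0.315
= -6.925

-6.925


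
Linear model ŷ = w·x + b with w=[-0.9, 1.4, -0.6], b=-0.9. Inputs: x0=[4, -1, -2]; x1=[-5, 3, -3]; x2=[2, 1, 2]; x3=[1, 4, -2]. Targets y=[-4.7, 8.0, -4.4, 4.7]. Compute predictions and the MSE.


ŷ0 = (-0.9)·(4) + (1.4)·(-1) + (-0.6)·(-2) - 0.9 = -4.7
ŷ1 = (-0.9)·(-5) + (1.4)·(3) + (-0.6)·(-3) - 0.9 = 9.6
ŷ2 = (-0.9)·(2) + (1.4)·(1) + (-0.6)·(2) - 0.9 = -2.5
ŷ3 = (-0.9)·(1) + (1.4)·(4) + (-0.6)·(-2) - 0.9 = 5.0
errors² = [0.0, 2.56, 3.61, 0.09]
MSE = 6.2600/4 = 1.565

1.565


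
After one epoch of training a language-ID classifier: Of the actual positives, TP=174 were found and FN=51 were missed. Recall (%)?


Recall = TP/(TP+FN)
= 174/(174+51)
= 174/225 = 77.33%

77.33%


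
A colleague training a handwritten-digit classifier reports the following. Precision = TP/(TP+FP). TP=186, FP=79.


Precision = TP/(TP+FP)
= 186/(186+79)
= 186/265 = 70.19%

70.19%


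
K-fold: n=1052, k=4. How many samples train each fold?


Fold size = 1052/4 = 263
Training per fold = 1052 - 263 = 789

789


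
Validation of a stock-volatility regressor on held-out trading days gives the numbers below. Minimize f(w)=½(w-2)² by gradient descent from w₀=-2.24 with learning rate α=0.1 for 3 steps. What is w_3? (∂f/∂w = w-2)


step 1: grad = -2.24-2 = -4.24; w = -2.24 - 0.1·(-4.24) = -1.816
step 2: grad = -1.816-2 = -3.816; w = -1.816 - 0.1·(-3.816) = -1.4344
step 3: grad = -1.4344-2 = -3.4344; w = -1.4344 - 0.1·(-3.4344) = -1.09096

-1.09096


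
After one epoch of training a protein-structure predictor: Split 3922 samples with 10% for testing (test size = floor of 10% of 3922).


Test = ⌊3922·10/100⌋ = 392
Train = 3922 - 392 = 3530

Train: 3530, Test: 392


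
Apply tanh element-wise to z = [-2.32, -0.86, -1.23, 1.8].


tanh(-2.32) = -0.9809
tanh(-0.86) = -0.6963
tanh(-1.23) = -0.8426
tanh(1.8) = 0.9468
result = [-0.9809, -0.6963, -0.8426, 0.9468]

[-0.9809, -0.6963, -0.8426, 0.9468]


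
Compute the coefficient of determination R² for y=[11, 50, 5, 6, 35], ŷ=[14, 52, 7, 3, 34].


ȳ = 21.4
SS_res = Σ(y-ŷ)² = 27
SS_tot = Σ(y-ȳ)² = 1617.2
R² = 1 - SS_res/SS_tot = 1 - 0.0167 = 0.9833

0.9833


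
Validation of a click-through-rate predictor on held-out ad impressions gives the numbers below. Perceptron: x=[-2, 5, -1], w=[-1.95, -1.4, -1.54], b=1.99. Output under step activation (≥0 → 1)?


z = (-2)·(-1.95) + (5)·(-1.4) + (-1)·(-1.54) + 1.99
  = 0.43
step(z) = 1 (z≥0)

1


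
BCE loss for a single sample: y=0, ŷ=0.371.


BCE = -[y·ln(p) + (1-y)·ln(1-p)]
= -0 - 1·ln(1-0.371)
= -ln(0.629) = 0.4636

0.4636


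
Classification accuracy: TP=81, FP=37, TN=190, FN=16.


Accuracy = (TP+TN)/(TP+TN+FP+FN)
= (81+190)/(324)
= 271/324 = 83.64%

83.64%


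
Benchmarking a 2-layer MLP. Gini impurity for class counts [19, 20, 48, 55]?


Probabilities: [19/142, 20/142, 48/142, 55/142] ≈ [0.1338, 0.1408, 0.338, 0.3873]
Σpᵢ² = (361 + 400 + 2304 + 3025)/142² = 6090/20164
Gini = 1 - Σpᵢ² = 1 - 6090/20164 = 0.698

0.698


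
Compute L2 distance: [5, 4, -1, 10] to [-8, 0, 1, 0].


d = √((5+ 8)² + (4-0)² + (-1-1)² + (10-0)²)
  = √(169 + 16 + 4 + 100)
  = √289 = 17.0

17.0


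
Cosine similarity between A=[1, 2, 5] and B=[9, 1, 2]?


A·B = 1·9 + 2·1 + 5·2 = 21
‖A‖ = √30 = 5.4772, ‖B‖ = √86 = 9.2736
cos = 21/(√30·√86) = 21/√2580 = 0.4134

0.4134


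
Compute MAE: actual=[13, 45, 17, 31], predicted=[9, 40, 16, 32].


Absolute errors: |13-9|=4, |45-40|=5, |17-16|=1, |31-32|=1
Sum = 11
MAE = 11/4 = 11/4

11/4


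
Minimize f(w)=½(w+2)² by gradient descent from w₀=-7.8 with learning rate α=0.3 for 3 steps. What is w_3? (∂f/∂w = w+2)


step 1: grad = -7.8+2 = -5.8; w = -7.8 - 0.3·(-5.8) = -6.06
step 2: grad = -6.06+2 = -4.06; w = -6.06 - 0.3·(-4.06) = -4.842
step 3: grad = -4.842+2 = -2.842; w = -4.842 - 0.3·(-2.842) = -3.9894

-3.9894


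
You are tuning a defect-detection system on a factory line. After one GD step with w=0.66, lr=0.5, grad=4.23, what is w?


w_new = w - α·∇
= 0.66 - 0.5·4.23
= 0.66 - 2.115
= -1.455

-1.455


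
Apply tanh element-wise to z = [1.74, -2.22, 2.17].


tanh(1.74) = 0.9402
tanh(-2.22) = -0.9767
tanh(2.17) = 0.9743
result = [0.9402, -0.9767, 0.9743]

[0.9402, -0.9767, 0.9743]


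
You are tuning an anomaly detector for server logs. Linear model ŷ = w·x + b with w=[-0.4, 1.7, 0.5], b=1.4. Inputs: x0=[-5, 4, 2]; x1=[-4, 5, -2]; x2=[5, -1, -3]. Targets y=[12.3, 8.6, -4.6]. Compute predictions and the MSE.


ŷ0 = (-0.4)·(-5) + (1.7)·(4) + (0.5)·(2) + 1.4 = 11.2
ŷ1 = (-0.4)·(-4) + (1.7)·(5) + (0.5)·(-2) + 1.4 = 10.5
ŷ2 = (-0.4)·(5) + (1.7)·(-1) + (0.5)·(-3) + 1.4 = -3.8
errors² = [1.21, 3.61, 0.64]
MSE = 5.4600/3 = 1.82

1.82


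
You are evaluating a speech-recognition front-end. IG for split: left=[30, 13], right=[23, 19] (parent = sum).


Parent = [53, 32], H_parent = 0.9555
H_left = 0.8841 (n=43), H_right = 0.9934 (n=42)
H_children = (43/85)·0.8841 + (42/85)·0.9934 = 0.9381
IG = 0.9555 - 0.9381 = 0.0174

0.0174


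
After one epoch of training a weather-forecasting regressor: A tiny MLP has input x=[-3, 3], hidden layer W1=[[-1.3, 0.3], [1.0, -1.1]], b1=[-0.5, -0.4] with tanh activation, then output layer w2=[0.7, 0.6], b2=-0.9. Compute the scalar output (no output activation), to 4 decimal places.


z1[0] = (-1.3)·(-3) + (0.3)·(3) - 0.5 = 4.3
z1[1] = (1.0)·(-3) + (-1.1)·(3) - 0.4 = -6.7
h = tanh(z1) = [0.9996, -1.0]
output = (0.7)·(0.9996) + (0.6)·(-1.0) - 0.9 = -0.8003

-0.8003


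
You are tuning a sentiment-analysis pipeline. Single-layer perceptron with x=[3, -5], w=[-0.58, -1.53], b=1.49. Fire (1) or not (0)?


z = (3)·(-0.58) + (-5)·(-1.53) + 1.49
  = 7.4
step(z) = 1 (z≥0)

1


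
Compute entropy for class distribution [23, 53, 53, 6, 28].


Probabilities: [23/163, 53/163, 53/163, 6/163, 28/163] ≈ [0.1411, 0.3252, 0.3252, 0.0368, 0.1718]
H = -((23/163)·log₂(23/163) + (53/163)·log₂(53/163) + (53/163)·log₂(53/163) + (6/163)·log₂(6/163) + (28/163)·log₂(28/163))
  = 2.0646 bits

2.0646 bits


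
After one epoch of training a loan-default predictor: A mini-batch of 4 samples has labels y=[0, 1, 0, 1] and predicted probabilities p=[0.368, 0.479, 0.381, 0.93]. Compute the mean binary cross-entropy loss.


L[0] = -ln(1-0.368) = -ln(0.632) = 0.4589
L[1] = -ln(0.479) = 0.7361
L[2] = -ln(1-0.381) = -ln(0.619) = 0.4797
L[3] = -ln(0.93) = 0.0726
mean = (0.4589 + 0.7361 + 0.4797 + 0.0726)/4 = 0.4368

0.4368


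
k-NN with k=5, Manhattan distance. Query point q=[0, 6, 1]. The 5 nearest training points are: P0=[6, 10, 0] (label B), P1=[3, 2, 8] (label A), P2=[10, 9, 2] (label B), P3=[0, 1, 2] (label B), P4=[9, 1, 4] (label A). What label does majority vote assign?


d(q,P0) = 11  (label B)
d(q,P1) = 14  (label A)
d(q,P2) = 14  (label B)
d(q,P3) = 6  (label B)
d(q,P4) = 17  (label A)
Votes: A=2, B=3
Majority → B

B


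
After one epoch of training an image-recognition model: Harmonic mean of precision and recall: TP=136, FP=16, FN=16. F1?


Precision = 136/152 = 0.8947
Recall = 136/152 = 0.8947
F1 = 2·P·R/(P+R) = 2·TP/(2·TP+FP+FN) = 272/(272+16+16) = 272/304 = 0.8947

0.8947


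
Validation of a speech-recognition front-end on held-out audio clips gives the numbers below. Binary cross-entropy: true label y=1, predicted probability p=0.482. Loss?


BCE = -[y·ln(p) + (1-y)·ln(1-p)]
= -1·ln(0.482) - 0
= -ln(0.482) = 0.7298

0.7298


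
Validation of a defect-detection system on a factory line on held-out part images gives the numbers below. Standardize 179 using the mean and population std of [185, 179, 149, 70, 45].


μ = 125.6, σ = 57.4721
z = (179 - 125.6)/57.4721 = 0.9291

0.9291


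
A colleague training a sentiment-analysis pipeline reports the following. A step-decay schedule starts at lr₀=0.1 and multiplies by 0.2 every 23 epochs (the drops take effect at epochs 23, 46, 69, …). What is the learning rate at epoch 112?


n_drops = ⌊112/23⌋ = 4
lr = 0.1·0.2^4 = 0.1·0.0016 = 0.00016

0.00016


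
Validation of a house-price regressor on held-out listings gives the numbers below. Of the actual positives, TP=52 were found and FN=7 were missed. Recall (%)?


Recall = TP/(TP+FN)
= 52/(52+7)
= 52/59 = 88.14%

88.14%


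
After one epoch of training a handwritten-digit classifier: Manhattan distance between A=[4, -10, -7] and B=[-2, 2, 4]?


d = |4+ 2| + |-10-2| + |-7-4|
  = 6 + 12 + 11
  = 29

29


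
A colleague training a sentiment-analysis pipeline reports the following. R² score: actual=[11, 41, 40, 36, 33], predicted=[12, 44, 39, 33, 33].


ȳ = 32.2
SS_res = Σ(y-ŷ)² = 20
SS_tot = Σ(y-ȳ)² = 602.8
R² = 1 - SS_res/SS_tot = 1 - 0.0332 = 0.9668

0.9668


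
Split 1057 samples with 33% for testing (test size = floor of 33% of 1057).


Test = ⌊1057·33/100⌋ = 348
Train = 1057 - 348 = 709

Train: 709, Test: 348


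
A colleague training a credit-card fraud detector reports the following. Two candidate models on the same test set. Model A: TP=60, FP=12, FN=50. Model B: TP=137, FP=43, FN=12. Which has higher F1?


Model A: P=60/72=0.8333, R=60/110=0.5455, F1=2PR/(P+R)=2TP/(2TP+FP+FN)=120/182=0.6593
Model B: P=137/180=0.7611, R=137/149=0.9195, F1=2PR/(P+R)=2TP/(2TP+FP+FN)=274/329=0.8328
0.6593 < 0.8328 → Model B

Model B


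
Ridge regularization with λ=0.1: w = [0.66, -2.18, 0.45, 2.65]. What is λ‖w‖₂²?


‖w‖₂² = (0.66)² + (-2.18)² + (0.45)² + (2.65)²
     = 0.4356 + 4.7524 + 0.2025 + 7.0225
     = 12.413
λ·‖w‖₂² = 0.1·12.413 = 1.2413

1.2413


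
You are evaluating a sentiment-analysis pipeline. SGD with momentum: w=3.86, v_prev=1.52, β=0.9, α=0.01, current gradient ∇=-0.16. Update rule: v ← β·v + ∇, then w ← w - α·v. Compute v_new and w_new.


v_new = 0.9·1.52 - 0.16 = 1.368 - 0.16 = 1.208
w_new = 3.86 - 0.01·1.208 = 3.86 - 0.01208 = 3.84792

v_new=1.208, w_new=3.84792


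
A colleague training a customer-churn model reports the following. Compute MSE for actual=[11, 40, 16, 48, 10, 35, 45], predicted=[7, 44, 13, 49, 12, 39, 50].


Squared errors: (11-7)²=16, (40-44)²=16, (16-13)²=9, (48-49)²=1, (10-12)²=4, (35-39)²=16, (45-50)²=25
Sum = 87
MSE = 87/7 = 87/7

87/7


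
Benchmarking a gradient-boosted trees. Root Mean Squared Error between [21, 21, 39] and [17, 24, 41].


MSE = 29/3 = 9.6667
RMSE = √(29/3) = 3.1091

3.1091


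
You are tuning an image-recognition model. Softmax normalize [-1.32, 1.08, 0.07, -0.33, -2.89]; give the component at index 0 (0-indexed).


Exponentials: e^-1.32=0.2671, e^1.08=2.9447, e^0.07=1.0725, e^-0.33=0.7189, e^-2.89=0.0556
Sum = 5.0588
Softmax = [0.0528, 0.5821, 0.212, 0.1421, 0.011]
p[0] = 0.2671/5.0588 = 0.0528

0.0528


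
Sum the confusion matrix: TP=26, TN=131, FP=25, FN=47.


Total = TP + TN + FP + FN
= 26 + 131 + 25 + 47
= 229
(Predicted positive: 51, predicted negative: 178)

229


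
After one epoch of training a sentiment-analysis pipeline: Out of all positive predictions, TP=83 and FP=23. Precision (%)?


Precision = TP/(TP+FP)
= 83/(83+23)
= 83/106 = 78.3%

78.3%


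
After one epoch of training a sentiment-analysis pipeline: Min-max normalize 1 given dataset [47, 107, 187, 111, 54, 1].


min=1, max=187
(1-1)/(187-1) = 0/186 = 0.0

0.0


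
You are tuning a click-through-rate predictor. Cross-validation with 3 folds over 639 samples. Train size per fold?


Fold size = 639/3 = 213
Training per fold = 639 - 213 = 426

426
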